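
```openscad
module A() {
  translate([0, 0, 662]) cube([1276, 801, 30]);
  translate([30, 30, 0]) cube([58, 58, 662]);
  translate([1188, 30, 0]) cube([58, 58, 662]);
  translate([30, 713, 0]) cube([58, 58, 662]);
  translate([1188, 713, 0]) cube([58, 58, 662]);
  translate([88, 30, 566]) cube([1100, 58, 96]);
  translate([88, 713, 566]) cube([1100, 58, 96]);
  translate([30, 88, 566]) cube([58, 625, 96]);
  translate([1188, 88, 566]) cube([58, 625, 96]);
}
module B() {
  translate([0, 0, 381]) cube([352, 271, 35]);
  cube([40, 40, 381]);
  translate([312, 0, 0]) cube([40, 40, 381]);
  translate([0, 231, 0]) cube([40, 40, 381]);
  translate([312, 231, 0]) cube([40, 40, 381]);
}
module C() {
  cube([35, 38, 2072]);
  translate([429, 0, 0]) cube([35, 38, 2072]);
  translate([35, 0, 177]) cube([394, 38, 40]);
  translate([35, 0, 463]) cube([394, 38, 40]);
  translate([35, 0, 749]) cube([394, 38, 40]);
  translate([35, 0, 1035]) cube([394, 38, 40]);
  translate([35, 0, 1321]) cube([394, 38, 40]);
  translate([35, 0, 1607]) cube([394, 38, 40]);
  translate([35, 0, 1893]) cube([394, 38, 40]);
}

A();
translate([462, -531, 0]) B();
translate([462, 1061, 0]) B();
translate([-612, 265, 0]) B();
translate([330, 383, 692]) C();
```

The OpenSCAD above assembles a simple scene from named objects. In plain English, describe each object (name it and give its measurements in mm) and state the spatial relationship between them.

A is a table with a 1276×801 mm rectangular top, 30 mm thick, top surface at z = 692 mm, supported by four 58×58 mm square legs, each inset 30 mm from the nearest pair of top edges, running from the floor. Four apron rails, 58 mm thick and 96 mm tall, run between adjacent legs with their top edges flush with the underside of the top and their outer faces flush with the legs' outer faces.

B is a four-legged stool. The seat is a 352×271×35 mm slab whose top surface is at z = 416 mm; four square legs, each 40×40 mm in cross-section, run from the floor (z = 0) to the underside of the seat, each flush with a corner of the seat.

C is a wooden ladder with two side rails of 35×38 mm section and 2072 mm height, set 464 mm apart overall. Between them run 7 rectangular rungs (38 mm deep, 40 mm thick), front faces flush with the rails' −y face. The bottom of the first rung is 177 mm above the floor and each subsequent rung is 286 mm higher than the one below.

Three stools sit around the table at the −y, +y, −x sides. The ladder is on top of the table.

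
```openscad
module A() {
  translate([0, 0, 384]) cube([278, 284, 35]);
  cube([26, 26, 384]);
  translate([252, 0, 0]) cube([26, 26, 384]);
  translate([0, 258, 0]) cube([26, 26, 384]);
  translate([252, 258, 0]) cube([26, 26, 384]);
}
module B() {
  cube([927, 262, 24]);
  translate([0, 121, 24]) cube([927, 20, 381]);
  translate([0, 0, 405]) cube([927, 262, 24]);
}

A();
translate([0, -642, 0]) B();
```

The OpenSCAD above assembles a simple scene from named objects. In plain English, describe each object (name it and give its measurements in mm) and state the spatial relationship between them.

A is a four-legged stool. The seat is a 278×284×35 mm slab whose top surface is at z = 419 mm; four square legs, each 26×26 mm in cross-section, run from the floor (z = 0) to the underside of the seat, each flush with a corner of the seat.

B is an I-beam lying along x, 927 mm long. Overall section height 429 mm. Two flanges 262 mm wide (y) and 24 mm thick, one on the floor and one at the top; a web 20 mm thick runs between them, centred on the flange width.

The I-beam is on the floor beside the stool on its −y side.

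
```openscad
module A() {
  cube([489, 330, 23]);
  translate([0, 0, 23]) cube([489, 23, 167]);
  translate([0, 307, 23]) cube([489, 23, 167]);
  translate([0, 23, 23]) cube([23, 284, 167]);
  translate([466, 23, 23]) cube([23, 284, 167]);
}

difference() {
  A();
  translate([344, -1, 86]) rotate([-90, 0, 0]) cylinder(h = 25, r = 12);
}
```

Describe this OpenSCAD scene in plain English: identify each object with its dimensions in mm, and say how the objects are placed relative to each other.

A is an open storage box with external size 489×330×190 mm and wall thickness 23 mm (the base is also 23 mm thick). The base covers the whole footprint; the four walls stand on the base, with the y-facing walls full-width and the x-facing walls fitting between their inner faces.

The open box has a circular hole of radius 12 mm through its front wall, centred at (x = 344, z = 86).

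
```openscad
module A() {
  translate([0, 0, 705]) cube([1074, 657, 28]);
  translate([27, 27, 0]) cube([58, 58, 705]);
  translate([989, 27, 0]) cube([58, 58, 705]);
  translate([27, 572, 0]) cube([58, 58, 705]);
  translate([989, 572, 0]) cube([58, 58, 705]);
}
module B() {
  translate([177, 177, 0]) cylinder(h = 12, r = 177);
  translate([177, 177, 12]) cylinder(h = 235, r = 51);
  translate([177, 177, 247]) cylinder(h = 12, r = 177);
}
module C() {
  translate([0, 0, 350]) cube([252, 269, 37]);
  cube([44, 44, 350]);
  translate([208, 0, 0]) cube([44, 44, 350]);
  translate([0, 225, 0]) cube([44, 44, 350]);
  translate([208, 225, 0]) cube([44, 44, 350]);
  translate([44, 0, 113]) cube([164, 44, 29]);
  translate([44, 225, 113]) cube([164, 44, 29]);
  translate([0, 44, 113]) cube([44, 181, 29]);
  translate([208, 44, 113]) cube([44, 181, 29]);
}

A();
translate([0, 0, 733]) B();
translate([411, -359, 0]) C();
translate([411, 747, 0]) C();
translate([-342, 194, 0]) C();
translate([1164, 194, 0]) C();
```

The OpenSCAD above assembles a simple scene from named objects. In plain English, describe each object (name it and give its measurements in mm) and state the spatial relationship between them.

A is a table with a 1074×657 mm rectangular top, 28 mm thick, top surface at z = 733 mm, supported by four 58×58 mm square legs, each inset 27 mm from the nearest pair of top edges, running from the floor.

B is a spool: two coaxial disc flanges of radius 177 mm and thickness 12 mm, joined by a core cylinder of radius 51 mm and height 235 mm. The lower flange rests on z = 0 and the three cylinders share a vertical axis.

C is a simple wooden stool: a rectangular seat 252 mm (x) by 269 mm (y), 37 mm thick, top face at z = 387 mm, on four square legs, each 44×44 mm in cross-section. The legs rest on z = 0, each flush with a corner of the seat. Four stretchers, 44 mm wide and 29 mm tall, connect adjacent legs with their undersides at z = 113 mm, each running between the inner faces of the legs it joins and aligned with the legs' outer faces on the other axis.

The spool is on top of the table. Four stools sit around the table at the −y, +y, −x, +x sides.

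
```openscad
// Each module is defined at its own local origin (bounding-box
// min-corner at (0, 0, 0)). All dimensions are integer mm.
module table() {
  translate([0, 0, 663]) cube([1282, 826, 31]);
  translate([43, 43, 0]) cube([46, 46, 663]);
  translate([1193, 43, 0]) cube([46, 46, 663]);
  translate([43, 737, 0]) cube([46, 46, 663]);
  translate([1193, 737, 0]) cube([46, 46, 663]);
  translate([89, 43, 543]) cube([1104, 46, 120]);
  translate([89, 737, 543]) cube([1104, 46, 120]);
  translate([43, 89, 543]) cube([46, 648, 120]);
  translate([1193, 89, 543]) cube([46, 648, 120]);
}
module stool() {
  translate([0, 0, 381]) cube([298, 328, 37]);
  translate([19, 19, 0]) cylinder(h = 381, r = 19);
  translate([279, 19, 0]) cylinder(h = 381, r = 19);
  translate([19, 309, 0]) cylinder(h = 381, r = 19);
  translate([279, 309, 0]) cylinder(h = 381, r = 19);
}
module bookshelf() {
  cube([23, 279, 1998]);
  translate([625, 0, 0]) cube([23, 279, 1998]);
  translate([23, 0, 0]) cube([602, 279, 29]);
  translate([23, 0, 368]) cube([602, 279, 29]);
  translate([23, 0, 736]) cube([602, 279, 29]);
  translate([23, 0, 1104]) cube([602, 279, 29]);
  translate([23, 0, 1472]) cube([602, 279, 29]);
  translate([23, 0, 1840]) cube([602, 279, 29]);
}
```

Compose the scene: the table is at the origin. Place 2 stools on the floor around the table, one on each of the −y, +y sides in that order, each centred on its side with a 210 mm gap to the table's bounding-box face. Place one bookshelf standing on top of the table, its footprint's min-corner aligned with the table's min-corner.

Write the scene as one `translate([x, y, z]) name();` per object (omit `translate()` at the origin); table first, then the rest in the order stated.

table();
translate([492, -538, 0]) stool();
translate([492, 1036, 0]) stool();
translate([0, 0, 694]) bookshelf();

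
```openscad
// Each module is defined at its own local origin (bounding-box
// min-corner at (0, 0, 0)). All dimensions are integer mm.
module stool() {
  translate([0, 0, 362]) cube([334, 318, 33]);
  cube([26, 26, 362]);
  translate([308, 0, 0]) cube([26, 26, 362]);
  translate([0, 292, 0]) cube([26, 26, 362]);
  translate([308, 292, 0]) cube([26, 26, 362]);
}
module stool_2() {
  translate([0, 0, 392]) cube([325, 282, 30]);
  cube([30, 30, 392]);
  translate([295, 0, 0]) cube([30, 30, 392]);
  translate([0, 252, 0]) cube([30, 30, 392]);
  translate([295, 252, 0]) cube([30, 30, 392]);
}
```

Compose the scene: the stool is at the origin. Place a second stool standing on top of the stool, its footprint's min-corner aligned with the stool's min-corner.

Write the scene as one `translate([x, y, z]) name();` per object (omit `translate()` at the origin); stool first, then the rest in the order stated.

stool();
translate([0, 0, 395]) stool_2();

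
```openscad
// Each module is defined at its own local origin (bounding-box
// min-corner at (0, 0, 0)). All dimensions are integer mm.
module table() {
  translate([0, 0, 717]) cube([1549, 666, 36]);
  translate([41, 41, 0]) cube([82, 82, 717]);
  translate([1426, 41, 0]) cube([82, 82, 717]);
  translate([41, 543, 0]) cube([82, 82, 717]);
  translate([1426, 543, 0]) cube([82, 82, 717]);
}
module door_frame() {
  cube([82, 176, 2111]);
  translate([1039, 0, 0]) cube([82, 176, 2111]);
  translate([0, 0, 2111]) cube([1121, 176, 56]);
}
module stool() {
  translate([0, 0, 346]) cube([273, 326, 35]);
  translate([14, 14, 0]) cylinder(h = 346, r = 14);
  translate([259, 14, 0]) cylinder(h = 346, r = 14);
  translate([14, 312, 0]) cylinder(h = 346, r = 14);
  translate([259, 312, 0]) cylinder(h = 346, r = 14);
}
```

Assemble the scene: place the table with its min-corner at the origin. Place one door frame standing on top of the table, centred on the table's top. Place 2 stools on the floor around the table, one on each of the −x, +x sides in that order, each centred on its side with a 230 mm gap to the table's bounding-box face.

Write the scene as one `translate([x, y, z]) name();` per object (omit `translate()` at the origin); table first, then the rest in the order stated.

table();
translate([214, 245, 753]) door_frame();
translate([-503, 170, 0]) stool();
translate([1779, 170, 0]) stool();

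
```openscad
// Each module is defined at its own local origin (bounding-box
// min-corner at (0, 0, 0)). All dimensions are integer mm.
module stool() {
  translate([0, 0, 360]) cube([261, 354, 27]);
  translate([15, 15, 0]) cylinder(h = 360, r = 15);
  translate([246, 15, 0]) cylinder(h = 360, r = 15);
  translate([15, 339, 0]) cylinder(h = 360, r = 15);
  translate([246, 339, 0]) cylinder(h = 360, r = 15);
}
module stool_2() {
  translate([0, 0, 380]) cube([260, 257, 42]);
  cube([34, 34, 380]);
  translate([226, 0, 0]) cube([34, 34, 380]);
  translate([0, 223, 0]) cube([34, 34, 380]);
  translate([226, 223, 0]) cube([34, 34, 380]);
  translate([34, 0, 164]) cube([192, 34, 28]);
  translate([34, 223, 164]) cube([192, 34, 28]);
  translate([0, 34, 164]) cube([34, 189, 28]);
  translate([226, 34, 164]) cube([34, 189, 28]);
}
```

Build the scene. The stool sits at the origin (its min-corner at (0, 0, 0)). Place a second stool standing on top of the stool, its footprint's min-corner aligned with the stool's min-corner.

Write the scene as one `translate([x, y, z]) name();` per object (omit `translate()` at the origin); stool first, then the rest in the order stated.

stool();
translate([0, 0, 387]) stool_2();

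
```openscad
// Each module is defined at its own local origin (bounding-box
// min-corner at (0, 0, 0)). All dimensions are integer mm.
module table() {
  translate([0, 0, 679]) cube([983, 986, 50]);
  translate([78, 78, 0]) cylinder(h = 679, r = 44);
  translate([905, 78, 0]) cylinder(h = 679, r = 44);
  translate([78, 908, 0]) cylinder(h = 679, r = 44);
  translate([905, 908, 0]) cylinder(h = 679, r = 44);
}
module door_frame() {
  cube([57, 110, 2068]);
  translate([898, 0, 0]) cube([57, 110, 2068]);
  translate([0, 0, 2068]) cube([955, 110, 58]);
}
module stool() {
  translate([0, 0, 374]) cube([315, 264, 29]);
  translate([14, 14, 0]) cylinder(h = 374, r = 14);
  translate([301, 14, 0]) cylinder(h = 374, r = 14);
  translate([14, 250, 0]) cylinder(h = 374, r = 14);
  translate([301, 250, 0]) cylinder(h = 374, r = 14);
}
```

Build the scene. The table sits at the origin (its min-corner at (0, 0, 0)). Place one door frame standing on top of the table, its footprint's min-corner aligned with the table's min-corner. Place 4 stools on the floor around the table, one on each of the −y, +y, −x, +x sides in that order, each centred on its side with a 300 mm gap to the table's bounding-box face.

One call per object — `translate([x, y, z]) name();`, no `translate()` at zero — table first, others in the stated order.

table();
translate([0, 0, 729]) door_frame();
translate([334, -564, 0]) stool();
translate([334, 1286, 0]) stool();
translate([-615, 361, 0]) stool();
translate([1283, 361, 0]) stool();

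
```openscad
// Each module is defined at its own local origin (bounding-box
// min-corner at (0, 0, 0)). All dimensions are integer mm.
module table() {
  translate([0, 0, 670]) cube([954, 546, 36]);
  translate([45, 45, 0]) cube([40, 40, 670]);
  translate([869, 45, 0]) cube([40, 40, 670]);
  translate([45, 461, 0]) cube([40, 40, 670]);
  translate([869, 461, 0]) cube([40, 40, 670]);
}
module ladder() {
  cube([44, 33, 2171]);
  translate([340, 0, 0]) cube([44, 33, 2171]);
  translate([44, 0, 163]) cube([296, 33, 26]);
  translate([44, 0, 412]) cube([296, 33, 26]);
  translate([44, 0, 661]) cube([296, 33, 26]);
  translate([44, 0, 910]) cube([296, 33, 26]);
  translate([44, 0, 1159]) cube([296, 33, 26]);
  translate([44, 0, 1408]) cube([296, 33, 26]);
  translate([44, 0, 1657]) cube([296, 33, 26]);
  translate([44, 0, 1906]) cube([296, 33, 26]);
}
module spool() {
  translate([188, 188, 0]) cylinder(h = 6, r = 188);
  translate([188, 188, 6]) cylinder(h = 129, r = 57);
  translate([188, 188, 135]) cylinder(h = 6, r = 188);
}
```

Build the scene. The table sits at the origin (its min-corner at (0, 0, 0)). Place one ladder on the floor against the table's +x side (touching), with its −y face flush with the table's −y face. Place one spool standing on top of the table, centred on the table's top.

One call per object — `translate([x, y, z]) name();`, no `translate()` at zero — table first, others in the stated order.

table();
translate([954, 0, 0]) ladder();
translate([289, 85, 706]) spool();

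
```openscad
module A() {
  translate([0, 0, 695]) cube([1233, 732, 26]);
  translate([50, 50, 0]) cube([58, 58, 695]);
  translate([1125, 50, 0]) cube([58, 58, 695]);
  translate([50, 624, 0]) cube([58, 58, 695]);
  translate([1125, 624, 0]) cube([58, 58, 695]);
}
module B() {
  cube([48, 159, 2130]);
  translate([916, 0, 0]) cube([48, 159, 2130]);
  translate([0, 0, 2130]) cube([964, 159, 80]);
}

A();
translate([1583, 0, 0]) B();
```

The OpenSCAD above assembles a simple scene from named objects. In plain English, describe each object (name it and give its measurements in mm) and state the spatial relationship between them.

A is a table: top 1233 mm (x) × 732 mm (y), 26 mm thick, upper face at z = 721 mm, on four 58×58 mm square legs, each inset 50 mm from the nearest pair of top edges, running from z = 0 to the bottom of the top.

B is a rectangular door frame: two vertical jambs of 48×159 mm section, 2130 mm tall, with a clear opening 868 mm wide between their inner faces. A header 80 mm tall and 159 mm deep lies on top of the jambs and spans the full outside width.

The door frame is on the floor beside the table on its +x side.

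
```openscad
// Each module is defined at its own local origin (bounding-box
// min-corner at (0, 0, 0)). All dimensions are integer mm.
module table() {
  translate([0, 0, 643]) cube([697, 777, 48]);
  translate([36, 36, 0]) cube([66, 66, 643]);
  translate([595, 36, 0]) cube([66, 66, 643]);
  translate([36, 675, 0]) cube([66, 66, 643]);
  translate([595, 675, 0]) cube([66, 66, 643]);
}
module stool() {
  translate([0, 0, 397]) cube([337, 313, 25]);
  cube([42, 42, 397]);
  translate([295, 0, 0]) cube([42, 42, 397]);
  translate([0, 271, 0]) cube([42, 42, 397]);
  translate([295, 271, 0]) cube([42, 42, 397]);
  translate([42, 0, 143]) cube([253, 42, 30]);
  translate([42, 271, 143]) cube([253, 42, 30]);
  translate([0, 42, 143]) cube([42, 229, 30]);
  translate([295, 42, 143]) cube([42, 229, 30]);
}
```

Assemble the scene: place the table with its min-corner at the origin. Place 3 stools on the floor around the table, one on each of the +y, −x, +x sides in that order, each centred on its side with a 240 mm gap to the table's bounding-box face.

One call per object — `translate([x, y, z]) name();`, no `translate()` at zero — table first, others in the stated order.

table();
translate([180, 1017, 0]) stool();
translate([-577, 232, 0]) stool();
translate([937, 232, 0]) stool();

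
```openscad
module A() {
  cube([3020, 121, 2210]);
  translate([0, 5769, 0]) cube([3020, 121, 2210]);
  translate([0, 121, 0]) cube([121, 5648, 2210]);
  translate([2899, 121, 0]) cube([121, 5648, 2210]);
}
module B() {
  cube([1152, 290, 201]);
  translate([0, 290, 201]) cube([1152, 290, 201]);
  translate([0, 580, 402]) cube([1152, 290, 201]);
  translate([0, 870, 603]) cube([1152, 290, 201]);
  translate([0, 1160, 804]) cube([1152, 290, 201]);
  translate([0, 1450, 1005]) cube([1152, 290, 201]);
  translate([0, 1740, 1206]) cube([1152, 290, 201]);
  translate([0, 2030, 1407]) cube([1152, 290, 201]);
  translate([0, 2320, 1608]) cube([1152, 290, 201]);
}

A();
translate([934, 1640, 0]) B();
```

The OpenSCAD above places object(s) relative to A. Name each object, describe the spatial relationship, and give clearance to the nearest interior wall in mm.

Clearances: x = 813, y = 1519; minimum 813 mm.

A is a house frame. B is a staircase. The staircase sits inside the house frame, centred. The clearance to the nearest interior wall is 813 mm.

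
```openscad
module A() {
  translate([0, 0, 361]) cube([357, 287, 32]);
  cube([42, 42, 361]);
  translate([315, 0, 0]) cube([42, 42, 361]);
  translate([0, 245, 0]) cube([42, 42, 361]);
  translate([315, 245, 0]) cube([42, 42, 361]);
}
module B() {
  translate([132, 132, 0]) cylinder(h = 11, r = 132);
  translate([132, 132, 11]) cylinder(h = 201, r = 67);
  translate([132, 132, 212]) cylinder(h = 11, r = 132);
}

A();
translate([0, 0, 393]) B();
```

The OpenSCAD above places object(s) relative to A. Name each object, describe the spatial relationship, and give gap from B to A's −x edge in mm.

The spool's min-x is at 0; the stool's min-x is 0; gap = 0 mm.

A is a stool. B is a spool. The spool is on top of the stool. The gap from the spool to the stool's −x edge is 0 mm.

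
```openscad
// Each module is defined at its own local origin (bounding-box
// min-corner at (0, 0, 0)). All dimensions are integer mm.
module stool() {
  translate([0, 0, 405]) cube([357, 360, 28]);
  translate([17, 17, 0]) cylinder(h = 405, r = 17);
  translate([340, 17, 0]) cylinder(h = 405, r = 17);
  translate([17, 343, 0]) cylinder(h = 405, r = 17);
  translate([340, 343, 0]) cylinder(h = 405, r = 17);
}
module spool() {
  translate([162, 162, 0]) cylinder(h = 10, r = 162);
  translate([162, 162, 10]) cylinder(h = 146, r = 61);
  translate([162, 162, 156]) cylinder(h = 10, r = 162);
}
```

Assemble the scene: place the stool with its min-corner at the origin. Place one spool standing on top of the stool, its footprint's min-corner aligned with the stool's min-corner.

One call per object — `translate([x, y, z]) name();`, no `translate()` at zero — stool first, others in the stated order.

stool();
translate([0, 0, 433]) spool();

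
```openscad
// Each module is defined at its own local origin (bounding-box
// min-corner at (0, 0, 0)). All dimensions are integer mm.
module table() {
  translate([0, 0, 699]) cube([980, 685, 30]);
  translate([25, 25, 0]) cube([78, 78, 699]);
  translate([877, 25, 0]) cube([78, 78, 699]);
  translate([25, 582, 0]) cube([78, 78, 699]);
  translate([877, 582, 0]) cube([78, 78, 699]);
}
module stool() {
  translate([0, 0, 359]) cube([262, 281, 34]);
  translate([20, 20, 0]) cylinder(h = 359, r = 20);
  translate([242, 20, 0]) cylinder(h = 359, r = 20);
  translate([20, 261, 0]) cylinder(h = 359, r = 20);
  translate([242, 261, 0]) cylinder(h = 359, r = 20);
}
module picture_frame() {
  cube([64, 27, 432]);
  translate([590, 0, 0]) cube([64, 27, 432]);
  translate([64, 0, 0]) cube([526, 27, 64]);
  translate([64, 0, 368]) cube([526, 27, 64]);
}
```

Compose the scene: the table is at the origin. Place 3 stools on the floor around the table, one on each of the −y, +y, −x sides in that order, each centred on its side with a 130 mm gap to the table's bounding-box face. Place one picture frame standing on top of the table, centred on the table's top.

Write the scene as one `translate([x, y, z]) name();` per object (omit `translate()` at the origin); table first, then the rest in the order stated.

table();
translate([359, -411, 0]) stool();
translate([359, 815, 0]) stool();
translate([-392, 202, 0]) stool();
translate([163, 329, 729]) picture_frame();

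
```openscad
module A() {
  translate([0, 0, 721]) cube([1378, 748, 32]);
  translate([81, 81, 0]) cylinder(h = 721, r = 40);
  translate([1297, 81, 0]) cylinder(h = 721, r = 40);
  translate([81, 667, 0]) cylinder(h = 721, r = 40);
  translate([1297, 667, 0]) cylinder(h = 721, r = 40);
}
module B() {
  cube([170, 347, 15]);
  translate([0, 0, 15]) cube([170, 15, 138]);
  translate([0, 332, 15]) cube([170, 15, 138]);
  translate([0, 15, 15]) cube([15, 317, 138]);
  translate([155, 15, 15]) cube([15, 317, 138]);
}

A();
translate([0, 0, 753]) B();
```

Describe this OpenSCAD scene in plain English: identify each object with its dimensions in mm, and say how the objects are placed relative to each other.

A is a table: top 1378 mm (x) × 748 mm (y), 32 mm thick, upper face at z = 753 mm, on four round legs of 80 mm diameter, each leg's bounding box inset 41 mm from the nearest pair of top edges, running from z = 0 to the bottom of the top.

B is an open storage box with external size 170×347×153 mm and wall thickness 15 mm (the base is also 15 mm thick). The base covers the whole footprint; the four walls stand on the base, with the y-facing walls full-width and the x-facing walls fitting between their inner faces.

The open box is on top of the table.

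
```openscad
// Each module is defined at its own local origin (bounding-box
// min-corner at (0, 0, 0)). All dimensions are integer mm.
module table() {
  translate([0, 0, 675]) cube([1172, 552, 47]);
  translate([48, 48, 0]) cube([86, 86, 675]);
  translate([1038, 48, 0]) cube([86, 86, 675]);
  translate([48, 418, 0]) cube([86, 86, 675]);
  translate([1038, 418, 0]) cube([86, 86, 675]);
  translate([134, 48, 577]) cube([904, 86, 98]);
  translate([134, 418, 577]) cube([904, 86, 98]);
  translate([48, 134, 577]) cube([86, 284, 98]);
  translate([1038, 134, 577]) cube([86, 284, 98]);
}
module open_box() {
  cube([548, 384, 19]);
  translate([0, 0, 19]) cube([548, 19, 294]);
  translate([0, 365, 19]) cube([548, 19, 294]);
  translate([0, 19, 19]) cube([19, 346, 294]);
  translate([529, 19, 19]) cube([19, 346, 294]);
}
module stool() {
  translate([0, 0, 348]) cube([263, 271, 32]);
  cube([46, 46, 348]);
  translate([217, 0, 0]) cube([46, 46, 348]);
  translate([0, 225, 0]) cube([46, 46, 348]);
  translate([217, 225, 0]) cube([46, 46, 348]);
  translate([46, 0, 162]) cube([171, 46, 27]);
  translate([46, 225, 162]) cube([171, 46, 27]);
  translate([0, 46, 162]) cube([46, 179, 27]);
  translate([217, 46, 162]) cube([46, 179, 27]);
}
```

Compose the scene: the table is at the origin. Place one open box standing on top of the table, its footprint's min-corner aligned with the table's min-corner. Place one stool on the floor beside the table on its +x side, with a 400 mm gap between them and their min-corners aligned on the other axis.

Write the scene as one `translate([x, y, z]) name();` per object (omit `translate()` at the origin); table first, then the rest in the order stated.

table();
translate([0, 0, 722]) open_box();
translate([1572, 0, 0]) stool();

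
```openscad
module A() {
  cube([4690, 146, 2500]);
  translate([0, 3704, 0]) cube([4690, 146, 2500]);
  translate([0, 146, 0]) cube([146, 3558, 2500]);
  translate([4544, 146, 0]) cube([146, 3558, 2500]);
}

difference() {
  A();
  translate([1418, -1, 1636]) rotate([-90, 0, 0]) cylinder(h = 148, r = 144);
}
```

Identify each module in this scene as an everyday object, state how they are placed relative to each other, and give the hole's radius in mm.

A is a house frame. The house frame has a circular hole through its front wall. The hole's radius is 144 mm.

The subtracted cylinder has r = 144 mm.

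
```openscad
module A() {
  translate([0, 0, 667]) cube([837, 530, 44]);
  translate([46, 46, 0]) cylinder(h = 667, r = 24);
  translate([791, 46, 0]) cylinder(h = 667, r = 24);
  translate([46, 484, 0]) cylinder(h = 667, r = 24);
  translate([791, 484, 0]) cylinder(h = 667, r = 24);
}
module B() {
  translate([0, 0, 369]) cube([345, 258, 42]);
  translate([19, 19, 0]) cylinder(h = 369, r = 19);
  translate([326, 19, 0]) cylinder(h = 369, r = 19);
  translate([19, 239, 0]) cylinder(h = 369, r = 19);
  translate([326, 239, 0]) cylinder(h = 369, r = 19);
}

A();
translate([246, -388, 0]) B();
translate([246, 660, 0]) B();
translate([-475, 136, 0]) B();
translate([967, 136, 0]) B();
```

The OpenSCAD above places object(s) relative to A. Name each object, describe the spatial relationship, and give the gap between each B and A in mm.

A is a table. B is a stool. Four stools sit around the table at the −y, +y, −x, +x sides. The gap between each stool and the table is 130 mm.

Each stool's nearest face is 130 mm from the table's bounding box.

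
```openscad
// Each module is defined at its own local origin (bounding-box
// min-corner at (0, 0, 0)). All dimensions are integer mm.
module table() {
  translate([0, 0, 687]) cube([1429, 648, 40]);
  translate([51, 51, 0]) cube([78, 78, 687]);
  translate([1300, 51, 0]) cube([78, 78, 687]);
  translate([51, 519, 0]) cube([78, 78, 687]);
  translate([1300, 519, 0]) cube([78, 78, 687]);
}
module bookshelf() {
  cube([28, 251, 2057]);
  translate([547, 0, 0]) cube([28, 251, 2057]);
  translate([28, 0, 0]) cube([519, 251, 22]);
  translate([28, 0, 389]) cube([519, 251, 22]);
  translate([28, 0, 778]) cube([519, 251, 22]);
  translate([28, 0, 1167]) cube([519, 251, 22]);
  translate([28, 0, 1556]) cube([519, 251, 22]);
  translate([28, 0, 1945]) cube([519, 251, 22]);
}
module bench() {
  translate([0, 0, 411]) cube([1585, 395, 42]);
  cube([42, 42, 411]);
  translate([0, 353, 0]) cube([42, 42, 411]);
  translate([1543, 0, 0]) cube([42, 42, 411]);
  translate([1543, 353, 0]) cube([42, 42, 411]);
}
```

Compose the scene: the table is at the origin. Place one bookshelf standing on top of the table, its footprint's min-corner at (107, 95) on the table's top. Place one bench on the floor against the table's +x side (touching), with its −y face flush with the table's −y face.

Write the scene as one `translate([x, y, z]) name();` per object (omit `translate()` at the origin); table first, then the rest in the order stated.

table();
translate([107, 95, 727]) bookshelf();
translate([1429, 0, 0]) bench();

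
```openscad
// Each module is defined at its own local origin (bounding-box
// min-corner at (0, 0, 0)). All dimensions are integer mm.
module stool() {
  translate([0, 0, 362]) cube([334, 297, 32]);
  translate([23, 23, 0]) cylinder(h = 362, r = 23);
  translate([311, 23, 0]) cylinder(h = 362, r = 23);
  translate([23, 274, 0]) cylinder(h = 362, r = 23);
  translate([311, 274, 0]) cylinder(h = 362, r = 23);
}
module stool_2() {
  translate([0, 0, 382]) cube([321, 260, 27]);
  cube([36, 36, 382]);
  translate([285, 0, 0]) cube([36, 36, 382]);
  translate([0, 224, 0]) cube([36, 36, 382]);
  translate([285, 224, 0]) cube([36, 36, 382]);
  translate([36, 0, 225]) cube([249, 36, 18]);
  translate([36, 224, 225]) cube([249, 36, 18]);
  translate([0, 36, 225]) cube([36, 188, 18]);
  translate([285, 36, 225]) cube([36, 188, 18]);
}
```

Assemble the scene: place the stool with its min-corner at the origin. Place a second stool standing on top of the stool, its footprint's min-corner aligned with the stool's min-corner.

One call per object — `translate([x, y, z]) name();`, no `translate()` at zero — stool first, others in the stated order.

stool();
translate([0, 0, 394]) stool_2();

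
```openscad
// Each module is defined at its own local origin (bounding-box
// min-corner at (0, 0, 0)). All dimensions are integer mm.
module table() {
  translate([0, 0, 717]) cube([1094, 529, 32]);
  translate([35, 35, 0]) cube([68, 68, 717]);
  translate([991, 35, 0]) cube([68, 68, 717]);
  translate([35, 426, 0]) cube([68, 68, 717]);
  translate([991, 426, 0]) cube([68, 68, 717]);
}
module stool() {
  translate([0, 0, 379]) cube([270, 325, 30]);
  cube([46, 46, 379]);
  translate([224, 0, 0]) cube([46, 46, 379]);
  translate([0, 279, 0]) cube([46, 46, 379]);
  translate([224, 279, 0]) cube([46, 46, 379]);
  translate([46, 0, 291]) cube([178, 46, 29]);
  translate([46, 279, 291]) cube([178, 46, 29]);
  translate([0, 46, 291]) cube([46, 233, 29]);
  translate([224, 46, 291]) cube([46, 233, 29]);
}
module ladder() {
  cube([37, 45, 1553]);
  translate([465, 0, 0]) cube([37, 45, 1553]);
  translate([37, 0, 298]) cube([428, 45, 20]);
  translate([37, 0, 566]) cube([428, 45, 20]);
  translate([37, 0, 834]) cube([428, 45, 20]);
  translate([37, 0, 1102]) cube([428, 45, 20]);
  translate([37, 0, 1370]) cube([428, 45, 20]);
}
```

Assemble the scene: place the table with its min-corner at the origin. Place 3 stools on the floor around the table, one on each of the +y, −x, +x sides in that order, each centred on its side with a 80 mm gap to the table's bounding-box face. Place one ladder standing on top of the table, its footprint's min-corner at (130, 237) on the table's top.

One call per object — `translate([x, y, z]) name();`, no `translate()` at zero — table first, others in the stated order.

table();
translate([412, 609, 0]) stool();
translate([-350, 102, 0]) stool();
translate([1174, 102, 0]) stool();
translate([130, 237, 749]) ladder();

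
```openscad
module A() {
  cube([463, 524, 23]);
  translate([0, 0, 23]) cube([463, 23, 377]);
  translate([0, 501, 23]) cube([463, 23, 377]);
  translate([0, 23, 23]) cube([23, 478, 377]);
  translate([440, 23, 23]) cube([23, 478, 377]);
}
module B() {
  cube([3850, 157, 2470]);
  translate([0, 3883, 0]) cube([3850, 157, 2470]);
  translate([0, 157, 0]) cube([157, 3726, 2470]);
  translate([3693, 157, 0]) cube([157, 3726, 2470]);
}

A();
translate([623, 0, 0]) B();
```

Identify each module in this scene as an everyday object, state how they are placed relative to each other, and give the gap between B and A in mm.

A is an open box. B is a house frame. The house frame is on the floor beside the open box on its +x side. The gap between the house frame and the open box is 160 mm.

The house frame's nearest face is 160 mm from the open box's +x face.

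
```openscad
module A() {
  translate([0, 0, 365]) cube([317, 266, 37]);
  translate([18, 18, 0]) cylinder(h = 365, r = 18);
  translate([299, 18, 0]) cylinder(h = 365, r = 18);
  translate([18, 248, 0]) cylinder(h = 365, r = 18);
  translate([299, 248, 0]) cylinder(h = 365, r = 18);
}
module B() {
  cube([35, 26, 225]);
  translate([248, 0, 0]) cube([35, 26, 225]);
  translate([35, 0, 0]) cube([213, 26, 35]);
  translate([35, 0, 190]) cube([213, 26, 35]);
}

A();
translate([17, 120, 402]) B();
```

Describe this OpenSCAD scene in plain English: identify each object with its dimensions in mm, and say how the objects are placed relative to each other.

A is a four-legged stool. The seat is a 317×266×37 mm slab whose top surface is at z = 402 mm; four round legs, each 36 mm in diameter, run from the floor (z = 0) to the underside of the seat, each leg's axis is inset half a diameter from the nearest pair of seat edges (so the leg's bounding box is flush with the corner).

B is a rectangular picture frame lying in the x–z plane (depth along y). The opening is 213 mm wide (x) by 155 mm tall (z), surrounded by a border 35 mm wide on all four sides. The frame is 26 mm deep and is made of two full-height vertical stiles with two horizontal rails fitted between them.

The picture frame is on top of the stool, centred.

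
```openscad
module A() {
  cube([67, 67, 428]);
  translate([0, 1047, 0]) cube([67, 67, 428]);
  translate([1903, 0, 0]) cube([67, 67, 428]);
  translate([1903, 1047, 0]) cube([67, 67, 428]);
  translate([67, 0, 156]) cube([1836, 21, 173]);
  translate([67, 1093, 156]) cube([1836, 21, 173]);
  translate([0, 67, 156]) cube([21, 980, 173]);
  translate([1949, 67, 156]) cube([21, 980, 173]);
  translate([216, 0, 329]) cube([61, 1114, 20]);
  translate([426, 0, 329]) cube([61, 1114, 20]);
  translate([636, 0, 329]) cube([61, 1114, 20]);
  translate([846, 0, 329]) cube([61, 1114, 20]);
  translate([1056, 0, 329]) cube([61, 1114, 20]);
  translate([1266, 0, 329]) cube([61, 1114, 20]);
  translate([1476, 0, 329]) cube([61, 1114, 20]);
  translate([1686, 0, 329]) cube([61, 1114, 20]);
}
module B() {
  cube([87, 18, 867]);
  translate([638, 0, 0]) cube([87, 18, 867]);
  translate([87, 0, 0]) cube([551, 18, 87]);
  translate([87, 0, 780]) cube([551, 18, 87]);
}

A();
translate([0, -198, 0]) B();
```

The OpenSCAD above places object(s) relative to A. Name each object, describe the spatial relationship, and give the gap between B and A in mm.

The picture frame's nearest face is 180 mm from the bed frame's −y face.

A is a bed frame. B is a picture frame. The picture frame is on the floor beside the bed frame on its −y side. The gap between the picture frame and the bed frame is 180 mm.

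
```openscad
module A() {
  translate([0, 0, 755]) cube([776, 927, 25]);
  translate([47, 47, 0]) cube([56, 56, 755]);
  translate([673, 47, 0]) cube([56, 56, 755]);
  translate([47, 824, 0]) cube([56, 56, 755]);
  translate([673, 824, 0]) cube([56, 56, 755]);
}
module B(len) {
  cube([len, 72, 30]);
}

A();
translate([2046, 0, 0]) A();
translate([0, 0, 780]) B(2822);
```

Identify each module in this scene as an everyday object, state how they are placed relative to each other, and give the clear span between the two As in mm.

A is a table. B is a beam. A beam spans the tops of two tables. The clear span between the two tables is 1270 mm.

Second table starts at x = 2046; first ends at x = 776; clear span = 2046 − 776 = 1270 mm.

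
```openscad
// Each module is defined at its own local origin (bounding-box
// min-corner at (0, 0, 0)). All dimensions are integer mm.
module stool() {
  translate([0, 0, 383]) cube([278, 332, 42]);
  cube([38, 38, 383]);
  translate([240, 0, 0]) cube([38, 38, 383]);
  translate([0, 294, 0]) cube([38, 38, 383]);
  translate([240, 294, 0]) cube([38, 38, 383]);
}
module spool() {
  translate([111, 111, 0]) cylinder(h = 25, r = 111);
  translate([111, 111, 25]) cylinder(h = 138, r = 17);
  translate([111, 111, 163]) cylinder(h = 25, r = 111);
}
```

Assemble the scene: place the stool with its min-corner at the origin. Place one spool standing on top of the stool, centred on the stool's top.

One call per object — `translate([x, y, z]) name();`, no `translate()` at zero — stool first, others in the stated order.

stool();
translate([28, 55, 425]) spool();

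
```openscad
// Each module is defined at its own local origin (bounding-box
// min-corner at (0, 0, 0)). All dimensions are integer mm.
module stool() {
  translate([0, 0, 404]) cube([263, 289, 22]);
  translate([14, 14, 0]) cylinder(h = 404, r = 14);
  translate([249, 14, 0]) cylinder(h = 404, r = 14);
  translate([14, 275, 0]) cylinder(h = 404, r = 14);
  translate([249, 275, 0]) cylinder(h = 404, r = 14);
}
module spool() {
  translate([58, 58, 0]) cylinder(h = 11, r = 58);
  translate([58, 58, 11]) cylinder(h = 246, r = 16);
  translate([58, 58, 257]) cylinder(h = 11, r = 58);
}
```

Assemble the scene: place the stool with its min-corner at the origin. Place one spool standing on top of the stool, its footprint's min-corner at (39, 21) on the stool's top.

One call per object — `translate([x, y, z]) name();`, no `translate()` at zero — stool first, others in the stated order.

stool();
translate([39, 21, 426]) spool();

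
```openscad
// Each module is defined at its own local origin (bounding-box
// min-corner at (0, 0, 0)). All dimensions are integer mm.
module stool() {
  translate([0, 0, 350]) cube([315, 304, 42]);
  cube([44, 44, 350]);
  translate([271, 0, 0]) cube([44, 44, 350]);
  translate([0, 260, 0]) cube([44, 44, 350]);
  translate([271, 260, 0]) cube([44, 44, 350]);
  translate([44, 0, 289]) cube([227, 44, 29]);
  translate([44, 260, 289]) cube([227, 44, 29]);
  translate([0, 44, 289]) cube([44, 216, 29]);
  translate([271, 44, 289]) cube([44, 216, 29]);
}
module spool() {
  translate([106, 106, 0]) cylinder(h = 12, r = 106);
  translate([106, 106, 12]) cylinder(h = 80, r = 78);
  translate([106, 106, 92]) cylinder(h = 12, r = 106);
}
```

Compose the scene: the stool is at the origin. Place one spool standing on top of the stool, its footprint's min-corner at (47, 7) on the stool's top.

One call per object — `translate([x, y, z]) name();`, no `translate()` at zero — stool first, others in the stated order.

stool();
translate([47, 7, 392]) spool();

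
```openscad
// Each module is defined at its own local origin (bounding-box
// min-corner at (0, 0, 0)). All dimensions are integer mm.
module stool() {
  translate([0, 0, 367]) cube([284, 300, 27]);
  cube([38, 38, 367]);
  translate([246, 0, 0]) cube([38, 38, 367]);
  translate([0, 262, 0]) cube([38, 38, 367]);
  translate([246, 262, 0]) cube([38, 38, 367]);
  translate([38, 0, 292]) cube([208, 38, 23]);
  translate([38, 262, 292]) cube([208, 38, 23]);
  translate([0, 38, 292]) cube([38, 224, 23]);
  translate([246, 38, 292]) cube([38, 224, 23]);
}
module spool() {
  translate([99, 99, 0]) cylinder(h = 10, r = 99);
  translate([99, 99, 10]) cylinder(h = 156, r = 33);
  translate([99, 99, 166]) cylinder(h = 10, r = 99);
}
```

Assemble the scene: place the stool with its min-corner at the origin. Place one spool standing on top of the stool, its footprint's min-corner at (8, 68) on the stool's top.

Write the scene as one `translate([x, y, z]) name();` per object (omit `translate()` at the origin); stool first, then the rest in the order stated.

stool();
translate([8, 68, 394]) spool();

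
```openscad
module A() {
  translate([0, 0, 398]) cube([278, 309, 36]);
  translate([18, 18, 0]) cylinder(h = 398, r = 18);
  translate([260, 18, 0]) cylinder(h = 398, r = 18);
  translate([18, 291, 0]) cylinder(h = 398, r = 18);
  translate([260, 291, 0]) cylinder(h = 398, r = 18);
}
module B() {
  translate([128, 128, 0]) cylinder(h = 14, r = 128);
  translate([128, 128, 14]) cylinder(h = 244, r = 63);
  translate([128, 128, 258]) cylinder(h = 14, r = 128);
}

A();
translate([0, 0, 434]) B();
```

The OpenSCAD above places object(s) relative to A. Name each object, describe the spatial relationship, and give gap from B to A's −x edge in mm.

The spool's min-x is at 0; the stool's min-x is 0; gap = 0 mm.

A is a stool. B is a spool. The spool is on top of the stool. The gap from the spool to the stool's −x edge is 0 mm.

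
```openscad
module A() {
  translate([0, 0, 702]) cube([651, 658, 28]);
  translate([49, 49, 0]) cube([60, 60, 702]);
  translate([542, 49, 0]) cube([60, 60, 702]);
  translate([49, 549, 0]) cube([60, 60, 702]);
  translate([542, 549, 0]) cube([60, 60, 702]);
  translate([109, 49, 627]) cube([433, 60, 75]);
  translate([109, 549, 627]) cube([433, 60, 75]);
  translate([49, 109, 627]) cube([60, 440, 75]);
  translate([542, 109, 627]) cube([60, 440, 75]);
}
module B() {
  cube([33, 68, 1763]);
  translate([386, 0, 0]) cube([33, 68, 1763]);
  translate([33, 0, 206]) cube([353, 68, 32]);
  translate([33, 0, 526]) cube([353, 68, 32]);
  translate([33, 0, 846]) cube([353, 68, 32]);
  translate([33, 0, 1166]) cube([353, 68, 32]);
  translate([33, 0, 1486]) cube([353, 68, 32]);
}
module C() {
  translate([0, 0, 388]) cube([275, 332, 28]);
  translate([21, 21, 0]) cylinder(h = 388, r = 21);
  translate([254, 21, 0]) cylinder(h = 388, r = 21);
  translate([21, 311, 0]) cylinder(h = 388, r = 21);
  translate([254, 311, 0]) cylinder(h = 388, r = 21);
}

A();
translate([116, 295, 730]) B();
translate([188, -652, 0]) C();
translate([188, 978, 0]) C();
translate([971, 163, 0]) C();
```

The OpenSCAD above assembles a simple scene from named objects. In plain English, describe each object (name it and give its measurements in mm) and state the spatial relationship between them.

A is a rectangular dining table. The top is 651×658×28 mm with its upper surface at z = 730 mm. It stands on four 60×60 mm square legs, each inset 49 mm from the nearest pair of top edges, running from the floor to the underside of the top. Four apron rails, 60 mm thick and 75 mm tall, run between adjacent legs with their top edges flush with the underside of the top and their outer faces flush with the legs' outer faces.

B is a straight ladder. Two 33×68 mm vertical rails, 1763 mm tall, stand 419 mm apart (outside-to-outside) with their front faces coplanar on the −y side. 5 rungs, each 68 mm deep and 32 mm tall, span between the inner faces of the rails, front faces flush with the rails. The lowest rung's underside is at z = 206 mm and rungs are spaced 320 mm apart (underside to underside).

C is a four-legged stool. The seat is a 275×332×28 mm slab whose top surface is at z = 416 mm; four round legs, each 42 mm in diameter, run from the floor (z = 0) to the underside of the seat, each leg's axis is inset half a diameter from the nearest pair of seat edges (so the leg's bounding box is flush with the corner).

The ladder is on top of the table, centred. Three stools sit around the table at the −y, +y, +x sides.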